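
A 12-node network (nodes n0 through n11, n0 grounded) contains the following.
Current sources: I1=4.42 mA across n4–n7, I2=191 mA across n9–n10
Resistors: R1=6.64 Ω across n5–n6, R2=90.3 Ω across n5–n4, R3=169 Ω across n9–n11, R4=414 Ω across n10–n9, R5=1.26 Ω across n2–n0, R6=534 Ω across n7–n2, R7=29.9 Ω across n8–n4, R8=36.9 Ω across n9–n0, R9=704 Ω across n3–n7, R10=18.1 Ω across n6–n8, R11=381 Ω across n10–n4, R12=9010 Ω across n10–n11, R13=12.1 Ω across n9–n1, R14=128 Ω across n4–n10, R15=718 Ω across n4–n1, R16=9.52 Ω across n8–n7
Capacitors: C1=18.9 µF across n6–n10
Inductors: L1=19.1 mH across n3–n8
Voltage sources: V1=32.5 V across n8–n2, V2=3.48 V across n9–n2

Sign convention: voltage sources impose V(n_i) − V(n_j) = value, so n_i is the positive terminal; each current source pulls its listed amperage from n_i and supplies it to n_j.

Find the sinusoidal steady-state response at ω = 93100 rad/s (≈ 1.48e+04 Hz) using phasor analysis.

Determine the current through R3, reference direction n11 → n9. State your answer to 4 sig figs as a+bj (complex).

0.003317-5.208e-06j A

MNA unknowns: 11 node voltages V₁..V_11 plus 2 source currents (V1, V2)
I1: z[4]−=0.00442, z[7]+=0.00442
R1: Y=0.1506+0.000j on G[5,6]
R2: Y=0.01107+0.000j on G[5,4]
R3: Y=0.005917+0.000j on G[9,11]
R4: Y=0.002415+0.000j on G[10,9]
R5: Y=0.7937+0.000j on G[2,0]
R6: Y=0.001873+0.000j on G[7,2]
R7: Y=0.03344+0.000j on G[8,4]
R8: Y=0.02710+0.000j on G[9,0]
R9: Y=0.001420+0.000j on G[3,7]
R10: Y=0.05525+0.000j on G[6,8]
R11: Y=0.002625+0.000j on G[10,4]
C1: Y=0.000+1.760j on G[6,10]
L1: Y=0.000-0.0005624j on G[3,8]
I2: z[9]−=0.191, z[10]+=0.191
R12: Y=0.0001110+0.000j on G[10,11]
R13: Y=0.08264+0.000j on G[9,1]
R14: Y=0.007812+0.000j on G[4,10]
R15: Y=0.001393+0.000j on G[4,1]
R16: Y=0.1050+0.000j on G[8,7]
V1: row V8−V2=32.5, i_V1 at 8,2
V2: row V9−V2=3.48, i_V2 at 9,2
solve → V1=3.842-0.0001272j, V2=-0.1149+0.000j, V3=31.93-0.1824j, V4=32.12-0.007676j, V5=33.70+0.006015j, V6=33.82+0.007022j, V7=31.86-0.002392j, V8=32.39+0.000j, V9=3.365+0.000j, V10=33.82-0.04781j, V11=3.926-0.0008802j
aux → i_V1=0.01486+0.0001357j, i_V2=-0.1659-0.0001312j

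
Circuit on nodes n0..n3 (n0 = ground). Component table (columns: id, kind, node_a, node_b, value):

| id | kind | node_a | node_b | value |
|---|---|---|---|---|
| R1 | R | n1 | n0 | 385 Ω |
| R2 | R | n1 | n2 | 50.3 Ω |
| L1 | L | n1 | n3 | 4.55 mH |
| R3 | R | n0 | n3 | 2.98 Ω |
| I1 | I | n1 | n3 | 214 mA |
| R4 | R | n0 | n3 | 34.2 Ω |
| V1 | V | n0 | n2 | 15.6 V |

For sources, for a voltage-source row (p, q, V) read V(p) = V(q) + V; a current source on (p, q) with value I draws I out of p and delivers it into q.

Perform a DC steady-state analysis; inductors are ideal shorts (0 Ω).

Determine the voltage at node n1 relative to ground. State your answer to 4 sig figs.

-0.8008 V

Element admittances at DC:
  Y(R1) = 0.002597 S between n1,n0
  Y(R2) = 0.01988 S between n1,n2
  L1: short n1↔n3 (DC inductor)
  Y(R3) = 0.3356 S between n0,n3
  I1: injects 0.214 A into n3 (from n1)
  Y(R4) = 0.02924 S between n0,n3
  V1: constraint V(n0)−V(n2) = 15.6
Assemble and solve the 5×5 MNA system:
  V(n1)=-0.8008  V(n2)=-15.60  V(n3)=-0.8008
  i(L1)=-0.5061  i(V1)=-0.2942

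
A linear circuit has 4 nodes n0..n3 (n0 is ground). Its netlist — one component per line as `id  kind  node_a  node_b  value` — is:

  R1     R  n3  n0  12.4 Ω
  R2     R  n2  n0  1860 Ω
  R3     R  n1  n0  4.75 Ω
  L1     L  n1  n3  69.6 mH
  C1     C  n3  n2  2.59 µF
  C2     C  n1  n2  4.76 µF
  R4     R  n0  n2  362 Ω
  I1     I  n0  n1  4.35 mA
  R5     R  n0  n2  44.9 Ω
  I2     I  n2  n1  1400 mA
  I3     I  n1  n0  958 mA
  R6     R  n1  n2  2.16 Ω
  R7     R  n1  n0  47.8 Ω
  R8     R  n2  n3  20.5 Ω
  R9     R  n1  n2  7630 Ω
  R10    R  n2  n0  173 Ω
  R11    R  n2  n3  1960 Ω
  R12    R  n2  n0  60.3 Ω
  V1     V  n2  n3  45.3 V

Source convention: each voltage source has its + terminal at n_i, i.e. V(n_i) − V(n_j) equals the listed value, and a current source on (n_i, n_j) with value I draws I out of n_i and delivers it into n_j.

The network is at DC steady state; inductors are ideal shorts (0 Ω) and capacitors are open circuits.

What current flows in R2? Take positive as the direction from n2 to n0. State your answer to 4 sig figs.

Apply KCL at each of the 3 non-ground nodes and solve the resulting linear system.
Node n1: branches {R3, L1, C2, I1, I2, I3, R6, R7, R9} → V_1 = -8.680
Node n2: branches {R2, C1, C2, R4, R5, I2, R6, R8, R9, R10, R11, R12, V1} → V_2 = 36.62
Node n3: branches {R1, L1, C1, R8, R11, V1} → V_3 = -8.680
Source currents: i(L1)=23.43, i(V1)=-26.37

0.01969 A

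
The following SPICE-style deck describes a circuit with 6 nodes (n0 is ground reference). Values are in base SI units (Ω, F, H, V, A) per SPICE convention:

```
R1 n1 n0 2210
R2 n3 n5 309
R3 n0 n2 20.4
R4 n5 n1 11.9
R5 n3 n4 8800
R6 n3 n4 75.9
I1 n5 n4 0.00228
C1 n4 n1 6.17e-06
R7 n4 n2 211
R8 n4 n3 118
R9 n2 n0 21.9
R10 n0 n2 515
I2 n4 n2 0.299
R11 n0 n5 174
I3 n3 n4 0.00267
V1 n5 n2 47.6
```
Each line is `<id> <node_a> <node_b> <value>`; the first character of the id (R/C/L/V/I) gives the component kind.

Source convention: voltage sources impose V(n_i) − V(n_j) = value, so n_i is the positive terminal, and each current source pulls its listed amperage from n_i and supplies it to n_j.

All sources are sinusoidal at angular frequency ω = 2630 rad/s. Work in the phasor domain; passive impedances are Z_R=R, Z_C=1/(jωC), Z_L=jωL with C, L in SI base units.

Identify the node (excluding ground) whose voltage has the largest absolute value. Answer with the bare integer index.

5

Apply KCL at each of the 5 non-ground nodes and solve the resulting linear system.
Node n1: branches {R1, R4, C1} → V_1 = 39.73-2.033j
Node n2: branches {R3, R7, R9, R10, I2, V1} → V_2 = -2.848+0.008988j
Node n3: branches {R2, R5, R6, R8, I3} → V_3 = 31.02+19.89j
Node n4: branches {R5, R6, I1, C1, R7, R8, I2, I3} → V_4 = 29.10+22.84j
Node n5: branches {R2, R4, I1, R11, V1} → V_5 = 44.75+0.008988j
Source currents: i(V1)=-0.7256-0.1074j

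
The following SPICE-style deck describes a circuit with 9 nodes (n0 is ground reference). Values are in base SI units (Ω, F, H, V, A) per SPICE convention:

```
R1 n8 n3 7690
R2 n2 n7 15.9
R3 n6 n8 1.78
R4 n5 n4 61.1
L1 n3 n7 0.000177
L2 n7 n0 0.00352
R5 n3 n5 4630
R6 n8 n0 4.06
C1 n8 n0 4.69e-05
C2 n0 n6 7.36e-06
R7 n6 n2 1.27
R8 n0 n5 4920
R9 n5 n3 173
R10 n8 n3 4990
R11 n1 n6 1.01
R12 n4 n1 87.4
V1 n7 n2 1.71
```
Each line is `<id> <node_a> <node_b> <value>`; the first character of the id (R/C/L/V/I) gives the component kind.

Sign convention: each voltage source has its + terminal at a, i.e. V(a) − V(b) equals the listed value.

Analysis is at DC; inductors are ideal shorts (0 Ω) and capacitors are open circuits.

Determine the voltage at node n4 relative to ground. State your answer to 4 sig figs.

-1.002 V

MNA unknowns: 8 node voltages V₁..V_8 plus 3 source currents (L1, L2, V1)
R1: Y=0.0001300 on G[8,3]
R2: Y=0.06289 on G[2,7]
R3: Y=0.5618 on G[6,8]
R4: Y=0.01637 on G[5,4]
L1: row V3−V7=0, i_L1 at 3,7
L2: row V7−V0=0, i_L2 at 7,0
R5: Y=0.0002160 on G[3,5]
R6: Y=0.2463 on G[8,0]
C1: Y=0.000 on G[8,0]
C2: Y=0.000 on G[0,6]
R7: Y=0.7874 on G[6,2]
R8: Y=0.0002033 on G[0,5]
R9: Y=0.005780 on G[5,3]
R10: Y=0.0002004 on G[8,3]
R11: Y=0.9901 on G[1,6]
R12: Y=0.01144 on G[4,1]
V1: row V7−V2=1.71, i_V1 at 7,2
solve → V1=-1.395, V2=-1.710, V3=0.000, V4=-1.002, V5=-0.7264, V6=-1.400, V7=0.000, V8=-0.9726
aux → i_L1=-0.004677, i_L2=0.2397, i_V1=-0.3519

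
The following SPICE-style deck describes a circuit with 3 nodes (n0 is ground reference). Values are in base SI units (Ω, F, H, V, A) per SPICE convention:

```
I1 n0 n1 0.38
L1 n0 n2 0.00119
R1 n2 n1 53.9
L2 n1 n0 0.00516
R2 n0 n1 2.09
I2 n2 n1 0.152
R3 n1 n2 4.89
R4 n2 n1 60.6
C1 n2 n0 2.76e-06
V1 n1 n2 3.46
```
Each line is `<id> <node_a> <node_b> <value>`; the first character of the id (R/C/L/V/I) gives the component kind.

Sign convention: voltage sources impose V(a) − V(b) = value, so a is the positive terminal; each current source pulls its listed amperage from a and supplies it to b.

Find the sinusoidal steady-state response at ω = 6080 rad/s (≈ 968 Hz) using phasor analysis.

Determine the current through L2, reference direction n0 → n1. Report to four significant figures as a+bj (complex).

Apply KCL at each of the 2 non-ground nodes and solve the resulting linear system.
Node n1: branches {I1, R1, L2, R2, I2, R3, R4, V1} → V_1 = 0.9754-0.5656j
Node n2: branches {L1, R1, I2, R3, R4, C1, V1} → V_2 = -2.485-0.5656j
Source currents: i(V1)=-0.7455+0.3017j

0.01803+0.03109j A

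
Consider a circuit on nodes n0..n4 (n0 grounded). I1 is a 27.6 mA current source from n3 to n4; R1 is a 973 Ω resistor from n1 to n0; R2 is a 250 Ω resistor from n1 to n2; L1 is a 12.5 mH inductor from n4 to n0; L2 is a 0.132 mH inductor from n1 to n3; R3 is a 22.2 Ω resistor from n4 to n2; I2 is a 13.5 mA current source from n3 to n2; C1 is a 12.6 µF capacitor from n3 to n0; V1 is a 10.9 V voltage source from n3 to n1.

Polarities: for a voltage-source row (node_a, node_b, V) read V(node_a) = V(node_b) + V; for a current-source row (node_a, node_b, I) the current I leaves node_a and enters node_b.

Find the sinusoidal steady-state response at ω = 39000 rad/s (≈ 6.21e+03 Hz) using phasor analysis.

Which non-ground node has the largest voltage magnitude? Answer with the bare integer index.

Element admittances at ω=39000 rad/s:
  I1: injects 0.0276 A into n4 (from n3)
  Y(R1) = 0.001028+0.000j S between n1,n0
  Y(R2) = 0.004000+0.000j S between n1,n2
  Y(L1) = 0.000-0.002051j S between n4,n0
  Y(L2) = 0.000-0.1943j S between n1,n3
  Y(R3) = 0.04505+0.000j S between n4,n2
  I2: injects 0.0135 A into n2 (from n3)
  Y(C1) = 0.000+0.4914j S between n3,n0
  V1: constraint V(n3)−V(n1) = 10.9
Assemble and solve the 5×5 MNA system:
  V(n1)=-10.90-0.02289j  V(n2)=-0.6133-0.02268j  V(n3)=4.963e-05-0.02289j  V(n4)=0.0004203-0.02266j
  i(V1)=-0.05235+2.117j

1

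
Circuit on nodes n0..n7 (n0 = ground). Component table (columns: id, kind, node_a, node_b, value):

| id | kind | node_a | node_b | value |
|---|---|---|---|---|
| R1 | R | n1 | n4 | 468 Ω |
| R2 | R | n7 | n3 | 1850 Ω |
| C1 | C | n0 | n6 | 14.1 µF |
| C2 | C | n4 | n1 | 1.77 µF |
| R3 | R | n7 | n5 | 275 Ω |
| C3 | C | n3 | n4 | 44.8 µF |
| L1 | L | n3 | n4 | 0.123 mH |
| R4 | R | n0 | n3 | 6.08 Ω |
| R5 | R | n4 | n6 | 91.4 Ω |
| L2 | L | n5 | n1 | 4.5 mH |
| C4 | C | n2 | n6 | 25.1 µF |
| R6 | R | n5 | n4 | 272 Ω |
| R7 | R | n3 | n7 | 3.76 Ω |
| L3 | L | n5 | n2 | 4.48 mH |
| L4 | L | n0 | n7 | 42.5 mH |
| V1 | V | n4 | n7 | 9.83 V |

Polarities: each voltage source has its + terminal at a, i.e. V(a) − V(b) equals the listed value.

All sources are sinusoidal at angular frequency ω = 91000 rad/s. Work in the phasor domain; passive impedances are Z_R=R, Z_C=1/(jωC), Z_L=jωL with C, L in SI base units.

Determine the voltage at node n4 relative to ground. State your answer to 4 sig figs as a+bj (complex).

0.08090-0.6727j V

Apply KCL at each of the 7 non-ground nodes and solve the resulting linear system.
Node n1: branches {R1, C2, L2} → V_1 = 0.1299-0.6391j
Node n2: branches {C4, L3} → V_2 = 0.003591+0.007739j
Node n3: branches {R2, C3, L1, R4, R7} → V_3 = 0.03779-0.01705j
Node n4: branches {R1, C2, C3, L1, R5, R6, V1} → V_4 = 0.08090-0.6727j
Node n5: branches {R3, L2, R6, L3} → V_5 = -3.134-2.815j
Node n6: branches {C1, R5, C4} → V_6 = 0.0002214+0.004708j
Node n7: branches {R2, R3, R7, L4, V1} → V_7 = -9.749-0.6727j
Source currents: i(V1)=-2.632-0.1644j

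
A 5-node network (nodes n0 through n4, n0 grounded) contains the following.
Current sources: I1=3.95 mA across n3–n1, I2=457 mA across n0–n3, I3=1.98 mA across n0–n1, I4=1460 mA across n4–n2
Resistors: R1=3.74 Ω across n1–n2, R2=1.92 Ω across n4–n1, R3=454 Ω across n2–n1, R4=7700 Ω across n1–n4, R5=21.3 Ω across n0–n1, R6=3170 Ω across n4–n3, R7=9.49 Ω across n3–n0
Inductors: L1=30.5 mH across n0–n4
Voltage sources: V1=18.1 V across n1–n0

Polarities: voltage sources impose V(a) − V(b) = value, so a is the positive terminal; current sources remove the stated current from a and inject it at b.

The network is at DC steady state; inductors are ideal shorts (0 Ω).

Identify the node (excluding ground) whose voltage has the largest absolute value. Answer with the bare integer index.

Apply KCL at each of the 4 non-ground nodes and solve the resulting linear system.
Node n1: branches {I1, R1, R2, R3, I3, R4, R5, V1} → V_1 = 18.10
Node n2: branches {R1, R3, I4} → V_2 = 23.52
Node n3: branches {I1, I2, R6, R7} → V_3 = 4.287
Node n4: branches {R2, R4, I4, R6, L1} → V_4 = 0.000
Source currents: i(L1)=-7.971, i(V1)=-8.813

2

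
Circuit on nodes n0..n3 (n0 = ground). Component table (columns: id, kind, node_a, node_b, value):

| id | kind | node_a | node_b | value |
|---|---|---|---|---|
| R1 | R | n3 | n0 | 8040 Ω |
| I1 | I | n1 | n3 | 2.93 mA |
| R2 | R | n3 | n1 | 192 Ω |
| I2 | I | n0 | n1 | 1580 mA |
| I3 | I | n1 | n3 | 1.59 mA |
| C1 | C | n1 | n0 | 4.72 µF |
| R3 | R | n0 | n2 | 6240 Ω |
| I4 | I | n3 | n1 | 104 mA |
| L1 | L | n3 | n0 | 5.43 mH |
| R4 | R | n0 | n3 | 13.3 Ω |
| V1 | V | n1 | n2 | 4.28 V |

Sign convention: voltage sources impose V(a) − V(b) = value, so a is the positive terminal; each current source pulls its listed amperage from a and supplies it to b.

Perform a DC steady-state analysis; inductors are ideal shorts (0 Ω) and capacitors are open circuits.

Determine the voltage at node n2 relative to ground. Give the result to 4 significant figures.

Element admittances at DC:
  Y(R1) = 0.0001244 S between n3,n0
  I1: injects 0.00293 A into n3 (from n1)
  Y(R2) = 0.005208 S between n3,n1
  I2: injects 1.58 A into n1 (from n0)
  I3: injects 0.00159 A into n3 (from n1)
  Y(C1) = 0.000 S between n1,n0
  Y(R3) = 0.0001603 S between n0,n2
  I4: injects 0.104 A into n1 (from n3)
  L1: short n3↔n0 (DC inductor)
  Y(R4) = 0.07519 S between n0,n3
  V1: constraint V(n1)−V(n2) = 4.28
Assemble and solve the 5×5 MNA system:
  V(n1)=313.0  V(n2)=308.7  V(n3)=0.000
  i(L1)=1.531  i(V1)=0.04947

308.7 V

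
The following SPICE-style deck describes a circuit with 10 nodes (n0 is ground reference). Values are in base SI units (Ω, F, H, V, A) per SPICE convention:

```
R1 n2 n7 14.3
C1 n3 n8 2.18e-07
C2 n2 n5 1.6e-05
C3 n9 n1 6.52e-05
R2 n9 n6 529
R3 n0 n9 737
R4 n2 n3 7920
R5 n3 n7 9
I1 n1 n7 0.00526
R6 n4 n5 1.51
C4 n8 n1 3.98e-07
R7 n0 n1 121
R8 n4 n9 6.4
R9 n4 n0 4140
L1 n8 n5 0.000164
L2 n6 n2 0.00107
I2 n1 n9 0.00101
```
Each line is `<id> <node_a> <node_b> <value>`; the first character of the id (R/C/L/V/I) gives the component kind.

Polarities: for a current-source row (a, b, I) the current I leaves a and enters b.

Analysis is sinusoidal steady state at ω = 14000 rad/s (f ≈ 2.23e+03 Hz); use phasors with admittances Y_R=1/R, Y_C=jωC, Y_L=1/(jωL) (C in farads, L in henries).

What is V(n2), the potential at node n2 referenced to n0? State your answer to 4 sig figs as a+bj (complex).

Apply KCL at each of the 9 non-ground nodes and solve the resulting linear system.
Node n1: branches {C3, I1, C4, R7, I2} → V_1 = -0.0007663+0.001132j
Node n2: branches {R1, C2, R4, L2} → V_2 = 0.03884-0.02984j
Node n3: branches {C1, R4, R5} → V_3 = 0.1119-0.03496j
Node n4: branches {R6, R8, R9} → V_4 = 0.03185-0.006805j
Node n5: branches {C2, R6, L1} → V_5 = 0.03961-0.007073j
Node n6: branches {R2, L2} → V_6 = 0.03813-0.03095j
Node n7: branches {R1, R5, I1} → V_7 = 0.1127-0.03299j
Node n8: branches {C1, C4, L1} → V_8 = 0.03962-0.006980j
Node n9: branches {C3, R2, R3, R8, I2} → V_9 = -0.001003-0.005681j

0.03884-0.02984j V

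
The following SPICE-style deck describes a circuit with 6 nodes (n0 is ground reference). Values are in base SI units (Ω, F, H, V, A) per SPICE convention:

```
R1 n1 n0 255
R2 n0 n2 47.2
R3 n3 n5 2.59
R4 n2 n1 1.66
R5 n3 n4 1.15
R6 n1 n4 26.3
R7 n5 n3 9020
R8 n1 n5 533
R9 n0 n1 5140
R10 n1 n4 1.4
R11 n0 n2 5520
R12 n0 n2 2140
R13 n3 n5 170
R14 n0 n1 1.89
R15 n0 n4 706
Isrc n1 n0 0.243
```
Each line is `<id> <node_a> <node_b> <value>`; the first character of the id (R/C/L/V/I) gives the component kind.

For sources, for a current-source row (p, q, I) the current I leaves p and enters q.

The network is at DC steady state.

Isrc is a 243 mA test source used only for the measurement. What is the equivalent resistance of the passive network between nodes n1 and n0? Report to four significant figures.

R_eq = 1.800 Ω

Apply KCL at each of the 5 non-ground nodes and solve the resulting linear system.
Node n1: branches {R1, R4, R6, R8, R9, R10, R14, Isrc} → V_1 = -0.4373
Node n2: branches {R2, R4, R11, R12} → V_2 = -0.4220
Node n3: branches {R3, R5, R7, R13} → V_3 = -0.4365
Node n4: branches {R5, R6, R10, R15} → V_4 = -0.4365
Node n5: branches {R3, R7, R8, R13} → V_5 = -0.4365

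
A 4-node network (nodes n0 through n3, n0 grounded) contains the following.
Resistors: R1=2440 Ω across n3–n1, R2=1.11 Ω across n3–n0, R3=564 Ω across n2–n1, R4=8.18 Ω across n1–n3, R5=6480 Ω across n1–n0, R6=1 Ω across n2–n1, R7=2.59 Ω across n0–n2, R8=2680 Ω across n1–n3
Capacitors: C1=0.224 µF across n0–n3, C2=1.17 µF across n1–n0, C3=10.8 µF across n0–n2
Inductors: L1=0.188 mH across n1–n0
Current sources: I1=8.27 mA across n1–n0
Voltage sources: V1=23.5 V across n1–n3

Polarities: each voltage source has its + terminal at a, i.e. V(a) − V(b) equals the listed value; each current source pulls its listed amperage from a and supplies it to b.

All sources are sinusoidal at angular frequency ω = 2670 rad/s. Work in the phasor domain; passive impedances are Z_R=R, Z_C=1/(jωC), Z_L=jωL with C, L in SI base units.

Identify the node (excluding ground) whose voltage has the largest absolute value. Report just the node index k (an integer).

Apply KCL at each of the 3 non-ground nodes and solve the resulting linear system.
Node n1: branches {R1, R3, R4, L1, R5, R6, C2, I1, R8, V1} → V_1 = 4.718+7.902j
Node n2: branches {R3, R6, R7, C3} → V_2 = 3.523+5.631j
Node n3: branches {R1, C1, R2, R4, R8, V1} → V_3 = -18.78+7.902j
Source currents: i(V1)=-19.82+7.108j

3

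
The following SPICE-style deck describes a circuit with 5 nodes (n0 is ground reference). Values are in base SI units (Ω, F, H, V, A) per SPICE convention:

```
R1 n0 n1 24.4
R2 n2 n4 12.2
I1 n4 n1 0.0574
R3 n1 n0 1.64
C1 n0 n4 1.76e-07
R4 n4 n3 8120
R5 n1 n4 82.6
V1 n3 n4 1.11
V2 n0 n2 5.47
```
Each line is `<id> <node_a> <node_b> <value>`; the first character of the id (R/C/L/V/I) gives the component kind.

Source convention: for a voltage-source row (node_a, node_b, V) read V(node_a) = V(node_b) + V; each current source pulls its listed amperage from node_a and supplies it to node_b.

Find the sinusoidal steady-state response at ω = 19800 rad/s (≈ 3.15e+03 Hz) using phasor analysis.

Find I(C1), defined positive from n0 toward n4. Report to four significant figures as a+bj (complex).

Element admittances at ω=19800 rad/s:
  Y(R1) = 0.04098+0.000j S between n0,n1
  Y(R2) = 0.08197+0.000j S between n2,n4
  I1: injects 0.0574 A into n1 (from n4)
  Y(R3) = 0.6098+0.000j S between n1,n0
  Y(C1) = 0.000+0.003485j S between n0,n4
  Y(R4) = 0.0001232+0.000j S between n4,n3
  Y(R5) = 0.01211+0.000j S between n1,n4
  V1: constraint V(n3)−V(n4) = 1.11
  V2: constraint V(n0)−V(n2) = 5.47
Assemble and solve the 6×6 MNA system:
  V(n1)=-0.01149+0.003642j  V(n2)=-5.470+0.000j  V(n3)=-4.260+0.1994j  V(n4)=-5.370+0.1994j
  i(V1)=-0.0001367+0.000j  i(V2)=-0.008172-0.01634j

0.0006949+0.01871j A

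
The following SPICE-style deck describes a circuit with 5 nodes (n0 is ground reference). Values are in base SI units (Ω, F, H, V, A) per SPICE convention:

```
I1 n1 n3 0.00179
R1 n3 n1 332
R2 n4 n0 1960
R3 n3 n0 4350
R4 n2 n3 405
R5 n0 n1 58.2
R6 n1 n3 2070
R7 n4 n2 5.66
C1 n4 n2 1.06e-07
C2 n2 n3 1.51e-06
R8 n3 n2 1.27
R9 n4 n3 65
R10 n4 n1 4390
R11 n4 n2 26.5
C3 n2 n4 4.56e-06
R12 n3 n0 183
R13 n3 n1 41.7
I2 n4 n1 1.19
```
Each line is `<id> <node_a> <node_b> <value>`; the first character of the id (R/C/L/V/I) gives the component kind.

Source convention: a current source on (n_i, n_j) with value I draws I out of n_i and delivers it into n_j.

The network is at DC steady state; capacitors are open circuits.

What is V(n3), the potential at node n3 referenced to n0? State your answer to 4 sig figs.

-26.83 V

Element admittances at DC:
  I1: injects 0.00179 A into n3 (from n1)
  Y(R1) = 0.003012 S between n3,n1
  Y(R2) = 0.0005102 S between n4,n0
  Y(R3) = 0.0002299 S between n3,n0
  Y(R4) = 0.002469 S between n2,n3
  Y(R5) = 0.01718 S between n0,n1
  Y(R6) = 0.0004831 S between n1,n3
  Y(R7) = 0.1767 S between n4,n2
  Y(C1) = 0.000 S between n4,n2
  Y(C2) = 0.000 S between n2,n3
  Y(R8) = 0.7874 S between n3,n2
  Y(R9) = 0.01538 S between n4,n3
  Y(R10) = 0.0002278 S between n4,n1
  Y(R11) = 0.03774 S between n4,n2
  Y(C3) = 0.000 S between n2,n4
  Y(R12) = 0.005464 S between n3,n0
  Y(R13) = 0.02398 S between n3,n1
  I2: injects 1.19 A into n1 (from n4)
Assemble and solve the 4×4 MNA system:
  V(n1)=9.878  V(n2)=-28.18  V(n3)=-26.83  V(n4)=-33.16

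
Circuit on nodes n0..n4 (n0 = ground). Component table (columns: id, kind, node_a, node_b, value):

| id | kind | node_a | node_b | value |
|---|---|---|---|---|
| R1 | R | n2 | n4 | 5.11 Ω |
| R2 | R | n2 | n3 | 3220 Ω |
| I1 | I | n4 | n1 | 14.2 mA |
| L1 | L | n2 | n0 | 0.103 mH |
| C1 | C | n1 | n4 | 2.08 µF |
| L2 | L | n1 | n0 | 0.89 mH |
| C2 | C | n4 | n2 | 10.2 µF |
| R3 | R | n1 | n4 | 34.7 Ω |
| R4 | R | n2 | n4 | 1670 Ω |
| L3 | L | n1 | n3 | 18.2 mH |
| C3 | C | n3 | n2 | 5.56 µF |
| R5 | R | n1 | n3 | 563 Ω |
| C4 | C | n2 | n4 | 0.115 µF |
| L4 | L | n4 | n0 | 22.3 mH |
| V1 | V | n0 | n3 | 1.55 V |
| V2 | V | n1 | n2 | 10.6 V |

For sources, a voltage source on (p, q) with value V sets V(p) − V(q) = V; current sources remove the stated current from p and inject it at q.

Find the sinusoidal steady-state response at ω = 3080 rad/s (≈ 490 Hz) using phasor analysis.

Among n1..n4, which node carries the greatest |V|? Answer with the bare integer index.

Apply KCL at each of the 4 non-ground nodes and solve the resulting linear system.
Node n1: branches {I1, C1, L2, R3, L3, R5, V2} → V_1 = 9.446-0.005936j
Node n2: branches {R1, R2, L1, C2, R4, C3, C4, V2} → V_2 = -1.154-0.005936j
Node n3: branches {R2, L3, C3, R5, V1} → V_3 = -1.550+0.000j
Node n4: branches {R1, I1, C1, C2, R3, R4, C4, L4} → V_4 = 0.1498+0.08431j
Source currents: i(V1)=-0.01965+0.1894j, i(V2)=-0.2715+3.585j

1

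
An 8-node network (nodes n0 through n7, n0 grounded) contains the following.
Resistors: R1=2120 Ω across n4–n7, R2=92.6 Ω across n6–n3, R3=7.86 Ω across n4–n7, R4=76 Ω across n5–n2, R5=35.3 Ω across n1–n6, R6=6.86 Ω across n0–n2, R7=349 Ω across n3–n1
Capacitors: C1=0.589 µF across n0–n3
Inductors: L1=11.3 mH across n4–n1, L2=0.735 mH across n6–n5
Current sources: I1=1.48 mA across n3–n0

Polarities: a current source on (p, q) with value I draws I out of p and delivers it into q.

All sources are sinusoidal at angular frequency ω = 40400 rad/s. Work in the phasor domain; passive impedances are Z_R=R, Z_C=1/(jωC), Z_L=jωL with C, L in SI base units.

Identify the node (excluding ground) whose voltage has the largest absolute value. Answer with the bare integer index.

MNA unknowns: 7 node voltages V₁..V_7
R1: Y=0.0004717+0.000j on G[4,7]
R2: Y=0.01080+0.000j on G[6,3]
R3: Y=0.1272+0.000j on G[4,7]
R4: Y=0.01316+0.000j on G[5,2]
C1: Y=0.000+0.02380j on G[0,3]
R5: Y=0.02833+0.000j on G[1,6]
L1: Y=0.000-0.002190j on G[4,1]
R6: Y=0.1458+0.000j on G[0,2]
L2: Y=0.000-0.03368j on G[6,5]
R7: Y=0.002865+0.000j on G[3,1]
I1: z[3]−=0.00148, z[0]+=0.00148
solve → V1=-0.01441+0.03430j, V2=-0.0002108+0.002693j, V3=-0.01650+0.06090j, V4=-0.01441+0.03430j, V5=-0.002547+0.03253j, V6=-0.01420+0.03161j, V7=-0.01441+0.03430j

3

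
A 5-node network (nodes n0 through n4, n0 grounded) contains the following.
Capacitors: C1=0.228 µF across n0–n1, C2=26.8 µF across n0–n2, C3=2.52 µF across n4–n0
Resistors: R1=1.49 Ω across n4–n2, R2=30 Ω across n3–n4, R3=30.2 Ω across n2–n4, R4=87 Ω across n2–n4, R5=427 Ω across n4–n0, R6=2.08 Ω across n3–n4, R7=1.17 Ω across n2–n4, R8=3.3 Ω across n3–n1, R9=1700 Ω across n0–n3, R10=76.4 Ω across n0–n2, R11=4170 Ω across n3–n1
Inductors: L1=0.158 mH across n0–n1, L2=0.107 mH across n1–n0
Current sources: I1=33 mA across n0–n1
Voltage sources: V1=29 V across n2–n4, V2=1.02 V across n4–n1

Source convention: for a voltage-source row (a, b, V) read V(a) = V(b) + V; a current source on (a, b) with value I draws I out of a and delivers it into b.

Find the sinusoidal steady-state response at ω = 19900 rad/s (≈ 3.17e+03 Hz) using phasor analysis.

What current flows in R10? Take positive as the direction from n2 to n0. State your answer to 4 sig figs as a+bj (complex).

1.437-0.1075j A

Element admittances at ω=19900 rad/s:
  Y(C1) = 0.000+0.004537j S between n0,n1
  Y(R1) = 0.6711+0.000j S between n4,n2
  Y(C2) = 0.000+0.5333j S between n0,n2
  Y(R2) = 0.03333+0.000j S between n3,n4
  Y(R3) = 0.03311+0.000j S between n2,n4
  Y(L1) = 0.000-0.3180j S between n0,n1
  Y(L2) = 0.000-0.4696j S between n1,n0
  Y(R4) = 0.01149+0.000j S between n2,n4
  Y(R5) = 0.002342+0.000j S between n4,n0
  Y(R6) = 0.4808+0.000j S between n3,n4
  Y(R7) = 0.8547+0.000j S between n2,n4
  I1: injects 0.033 A into n1 (from n0)
  Y(R8) = 0.3030+0.000j S between n3,n1
  Y(R9) = 0.0005882+0.000j S between n0,n3
  Y(C3) = 0.000+0.05015j S between n4,n0
  Y(R10) = 0.01309+0.000j S between n0,n2
  Y(R11) = 0.0002398+0.000j S between n3,n1
  V1: constraint V(n2)−V(n4) = 29
  V2: constraint V(n4)−V(n1) = 1.02
Assemble and solve the 6×6 MNA system:
  V(n1)=79.78-8.216j  V(n2)=109.8-8.216j  V(n3)=80.36-8.210j  V(n4)=80.80-8.216j
  i(V1)=-51.36-58.45j  i(V2)=-6.645-62.48j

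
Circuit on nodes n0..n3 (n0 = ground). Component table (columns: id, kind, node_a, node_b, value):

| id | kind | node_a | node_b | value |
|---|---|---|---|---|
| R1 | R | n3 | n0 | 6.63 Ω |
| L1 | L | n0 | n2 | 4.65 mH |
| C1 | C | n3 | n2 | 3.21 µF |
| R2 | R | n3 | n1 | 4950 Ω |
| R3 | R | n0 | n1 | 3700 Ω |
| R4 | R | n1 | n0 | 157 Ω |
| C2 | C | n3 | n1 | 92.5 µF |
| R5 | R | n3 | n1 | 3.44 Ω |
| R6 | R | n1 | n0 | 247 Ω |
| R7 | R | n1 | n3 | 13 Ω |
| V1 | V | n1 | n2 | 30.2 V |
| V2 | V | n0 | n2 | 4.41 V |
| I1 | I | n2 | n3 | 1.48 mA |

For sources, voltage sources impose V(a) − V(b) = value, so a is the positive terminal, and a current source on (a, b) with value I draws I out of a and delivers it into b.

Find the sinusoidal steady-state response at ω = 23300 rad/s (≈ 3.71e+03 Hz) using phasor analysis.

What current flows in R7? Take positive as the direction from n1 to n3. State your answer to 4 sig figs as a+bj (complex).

0.1035-0.1101j A

Apply KCL at each of the 3 non-ground nodes and solve the resulting linear system.
Node n1: branches {R2, R3, R4, C2, R5, R6, R7, V1} → V_1 = 25.79+0.000j
Node n2: branches {L1, C1, V1, V2, I1} → V_2 = -4.410+0.000j
Node n3: branches {R1, C1, R2, C2, R5, R7, I1} → V_3 = 24.44+1.431j
Source currents: i(V1)=-3.854-2.374j, i(V2)=3.963+0.2565j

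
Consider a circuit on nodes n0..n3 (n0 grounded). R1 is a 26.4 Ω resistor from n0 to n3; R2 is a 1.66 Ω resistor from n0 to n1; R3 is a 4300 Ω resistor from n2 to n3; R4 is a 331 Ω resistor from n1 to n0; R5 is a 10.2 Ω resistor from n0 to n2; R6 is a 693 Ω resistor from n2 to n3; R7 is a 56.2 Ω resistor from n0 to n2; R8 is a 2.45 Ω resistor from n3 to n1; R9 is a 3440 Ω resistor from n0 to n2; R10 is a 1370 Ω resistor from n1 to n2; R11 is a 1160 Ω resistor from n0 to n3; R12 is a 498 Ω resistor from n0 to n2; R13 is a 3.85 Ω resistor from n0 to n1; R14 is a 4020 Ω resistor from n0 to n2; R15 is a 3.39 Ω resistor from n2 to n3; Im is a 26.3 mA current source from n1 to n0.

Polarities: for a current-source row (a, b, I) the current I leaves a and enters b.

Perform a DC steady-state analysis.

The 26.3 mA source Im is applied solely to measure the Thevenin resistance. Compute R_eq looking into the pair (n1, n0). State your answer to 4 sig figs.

Element admittances at DC:
  Y(R1) = 0.03788 S between n0,n3
  Y(R2) = 0.6024 S between n0,n1
  Y(R3) = 0.0002326 S between n2,n3
  Y(R4) = 0.003021 S between n1,n0
  Y(R5) = 0.09804 S between n0,n2
  Y(R6) = 0.001443 S between n2,n3
  Y(R7) = 0.01779 S between n0,n2
  Y(R8) = 0.4082 S between n3,n1
  Y(R9) = 0.0002907 S between n0,n2
  Y(R10) = 0.0007299 S between n1,n2
  Y(R11) = 0.0008621 S between n0,n3
  Y(R12) = 0.002008 S between n0,n2
  Y(R13) = 0.2597 S between n0,n1
  Y(R14) = 0.0002488 S between n0,n2
  Y(R15) = 0.2950 S between n2,n3
  Im: injects 0.0263 A into n0 (from n1)
Assemble and solve the 3×3 MNA system:
  V(n1)=-0.02739  V(n2)=-0.01507  V(n3)=-0.02105

R_eq = 1.042 Ω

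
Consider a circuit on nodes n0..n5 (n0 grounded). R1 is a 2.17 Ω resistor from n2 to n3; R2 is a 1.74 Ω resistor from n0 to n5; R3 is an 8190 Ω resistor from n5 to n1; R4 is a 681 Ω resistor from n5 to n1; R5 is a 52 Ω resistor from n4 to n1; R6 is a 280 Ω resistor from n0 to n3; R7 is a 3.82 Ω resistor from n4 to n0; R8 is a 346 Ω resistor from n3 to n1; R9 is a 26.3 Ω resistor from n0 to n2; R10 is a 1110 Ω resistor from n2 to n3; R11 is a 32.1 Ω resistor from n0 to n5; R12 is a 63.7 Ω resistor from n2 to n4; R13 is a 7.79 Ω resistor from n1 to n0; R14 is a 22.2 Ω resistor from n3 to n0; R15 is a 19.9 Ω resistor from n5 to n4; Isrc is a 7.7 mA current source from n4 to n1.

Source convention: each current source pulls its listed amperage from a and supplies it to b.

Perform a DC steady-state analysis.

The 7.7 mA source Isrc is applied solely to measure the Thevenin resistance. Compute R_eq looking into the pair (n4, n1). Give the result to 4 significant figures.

R_eq = 8.818 Ω

Apply KCL at each of the 5 non-ground nodes and solve the resulting linear system.
Node n1: branches {R3, R4, R5, R8, R13, Isrc} → V_1 = 0.04808
Node n2: branches {R1, R9, R10, R12} → V_2 = -0.001859
Node n3: branches {R1, R6, R8, R10, R14} → V_3 = -0.001402
Node n4: branches {R5, R7, R12, R15, Isrc} → V_4 = -0.01981
Node n5: branches {R2, R3, R4, R11, R15} → V_5 = -0.001398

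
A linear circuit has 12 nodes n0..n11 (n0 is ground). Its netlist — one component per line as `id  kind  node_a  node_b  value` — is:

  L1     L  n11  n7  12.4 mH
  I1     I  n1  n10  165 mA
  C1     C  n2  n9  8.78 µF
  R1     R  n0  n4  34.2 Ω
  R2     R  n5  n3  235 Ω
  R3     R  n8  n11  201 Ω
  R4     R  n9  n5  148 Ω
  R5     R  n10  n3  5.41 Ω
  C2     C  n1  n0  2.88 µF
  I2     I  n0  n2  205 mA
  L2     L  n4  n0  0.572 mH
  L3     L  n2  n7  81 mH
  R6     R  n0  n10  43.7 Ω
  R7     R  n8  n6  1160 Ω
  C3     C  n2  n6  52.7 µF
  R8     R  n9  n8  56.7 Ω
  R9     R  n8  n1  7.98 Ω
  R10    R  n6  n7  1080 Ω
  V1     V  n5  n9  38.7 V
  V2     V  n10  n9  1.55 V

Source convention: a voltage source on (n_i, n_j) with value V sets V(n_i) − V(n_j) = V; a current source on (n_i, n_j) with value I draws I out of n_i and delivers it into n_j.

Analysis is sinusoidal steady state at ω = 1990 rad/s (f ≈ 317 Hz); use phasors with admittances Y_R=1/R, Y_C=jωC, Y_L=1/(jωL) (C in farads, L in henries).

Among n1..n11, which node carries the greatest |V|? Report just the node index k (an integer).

5

Element admittances at ω=1990 rad/s:
  Y(L1) = 0.000-0.04053j S between n11,n7
  I1: injects 0.165 A into n10 (from n1)
  Y(C1) = 0.000+0.01747j S between n2,n9
  Y(R1) = 0.02924+0.000j S between n0,n4
  Y(R2) = 0.004255+0.000j S between n5,n3
  Y(R3) = 0.004975+0.000j S between n8,n11
  Y(R4) = 0.006757+0.000j S between n9,n5
  Y(R5) = 0.1848+0.000j S between n10,n3
  Y(C2) = 0.000+0.005731j S between n1,n0
  I2: injects 0.205 A into n2 (from n0)
  Y(L2) = 0.000-0.8785j S between n4,n0
  Y(L3) = 0.000-0.006204j S between n2,n7
  Y(R6) = 0.02288+0.000j S between n0,n10
  Y(R7) = 0.0008621+0.000j S between n8,n6
  Y(C3) = 0.000+0.1049j S between n2,n6
  Y(R8) = 0.01764+0.000j S between n9,n8
  Y(R9) = 0.1253+0.000j S between n8,n1
  Y(R10) = 0.0009259+0.000j S between n6,n7
  V1: constraint V(n5)−V(n9) = 38.7
  V2: constraint V(n10)−V(n9) = 1.55
Assemble and solve the 13×13 MNA system:
  V(n1)=-2.787-1.344j  V(n2)=10.18-9.711j  V(n3)=9.458+0.6980j  V(n4)=0.000+0.000j  V(n5)=45.77+0.6980j  V(n6)=10.23-9.546j  V(n7)=2.390-10.65j  V(n8)=-1.409-1.472j  V(n9)=7.072+0.6980j  V(n10)=8.622+0.6980j  V(n11)=1.224-10.97j
  i(V1)=-0.4160+0.000j  i(V2)=0.1222-0.01597j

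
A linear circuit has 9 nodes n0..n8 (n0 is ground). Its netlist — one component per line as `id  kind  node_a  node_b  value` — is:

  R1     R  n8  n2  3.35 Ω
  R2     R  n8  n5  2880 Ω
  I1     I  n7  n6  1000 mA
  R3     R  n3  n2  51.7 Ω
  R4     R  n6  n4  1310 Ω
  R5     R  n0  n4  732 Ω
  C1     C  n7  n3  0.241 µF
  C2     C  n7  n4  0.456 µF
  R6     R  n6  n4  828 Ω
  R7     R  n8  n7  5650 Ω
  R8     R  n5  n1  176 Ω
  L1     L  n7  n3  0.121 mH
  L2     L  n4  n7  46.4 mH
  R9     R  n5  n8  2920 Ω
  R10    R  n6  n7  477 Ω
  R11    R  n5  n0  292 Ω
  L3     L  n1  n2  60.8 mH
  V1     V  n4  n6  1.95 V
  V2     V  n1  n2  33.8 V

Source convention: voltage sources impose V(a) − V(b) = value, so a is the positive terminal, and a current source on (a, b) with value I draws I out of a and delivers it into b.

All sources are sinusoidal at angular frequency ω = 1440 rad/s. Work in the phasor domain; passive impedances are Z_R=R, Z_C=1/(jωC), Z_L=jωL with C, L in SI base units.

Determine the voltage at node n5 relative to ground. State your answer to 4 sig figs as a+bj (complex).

3.818-16.36j V

Element admittances at ω=1440 rad/s:
  Y(R1) = 0.2985+0.000j S between n8,n2
  Y(R2) = 0.0003472+0.000j S between n8,n5
  I1: injects 1 A into n6 (from n7)
  Y(R3) = 0.01934+0.000j S between n3,n2
  Y(R4) = 0.0007634+0.000j S between n6,n4
  Y(R5) = 0.001366+0.000j S between n0,n4
  Y(C1) = 0.000+0.0003470j S between n7,n3
  Y(C2) = 0.000+0.0006566j S between n7,n4
  Y(R6) = 0.001208+0.000j S between n6,n4
  Y(R7) = 0.0001770+0.000j S between n8,n7
  Y(R8) = 0.005682+0.000j S between n5,n1
  Y(L1) = 0.000-5.739j S between n7,n3
  Y(L2) = 0.000-0.01497j S between n4,n7
  Y(R9) = 0.0003425+0.000j S between n5,n8
  Y(R10) = 0.002096+0.000j S between n6,n7
  Y(R11) = 0.003425+0.000j S between n5,n0
  Y(L3) = 0.000-0.01142j S between n1,n2
  V1: constraint V(n4)−V(n6) = 1.95
  V2: constraint V(n1)−V(n2) = 33.8
Assemble and solve the 10×10 MNA system:
  V(n1)=9.522-25.15j  V(n2)=-24.28-25.15j  V(n3)=-23.61-28.02j  V(n4)=-9.571+41.01j  V(n5)=3.818-16.36j  V(n6)=-11.52+41.01j  V(n7)=-23.60-28.02j  V(n8)=-24.21-25.13j
  i(V1)=-0.9785+0.1447j  i(V2)=-0.03241+0.4360j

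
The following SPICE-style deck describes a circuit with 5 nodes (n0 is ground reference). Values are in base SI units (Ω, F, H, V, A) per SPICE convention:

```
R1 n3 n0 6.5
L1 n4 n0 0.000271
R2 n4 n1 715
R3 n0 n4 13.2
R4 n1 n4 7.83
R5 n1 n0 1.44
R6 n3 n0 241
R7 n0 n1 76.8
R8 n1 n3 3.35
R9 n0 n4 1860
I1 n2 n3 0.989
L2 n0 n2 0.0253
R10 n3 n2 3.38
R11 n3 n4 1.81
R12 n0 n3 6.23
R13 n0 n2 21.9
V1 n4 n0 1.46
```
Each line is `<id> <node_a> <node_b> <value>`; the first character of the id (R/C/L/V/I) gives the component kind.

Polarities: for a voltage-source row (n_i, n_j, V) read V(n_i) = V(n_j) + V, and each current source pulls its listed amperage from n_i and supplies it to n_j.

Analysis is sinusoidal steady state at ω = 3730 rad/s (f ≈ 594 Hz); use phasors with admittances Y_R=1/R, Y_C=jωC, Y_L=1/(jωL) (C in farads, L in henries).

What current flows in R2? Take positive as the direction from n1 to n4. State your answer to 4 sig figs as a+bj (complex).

-0.001488-6.377e-06j A

MNA unknowns: 4 node voltages V₁..V_4 plus 1 source current (V1)
R1: Y=0.1538+0.000j on G[3,0]
L1: Y=0.000-0.9893j on G[4,0]
R2: Y=0.001399+0.000j on G[4,1]
R3: Y=0.07576+0.000j on G[0,4]
R4: Y=0.1277+0.000j on G[1,4]
R5: Y=0.6944+0.000j on G[1,0]
R6: Y=0.004149+0.000j on G[3,0]
R7: Y=0.01302+0.000j on G[0,1]
R8: Y=0.2985+0.000j on G[1,3]
R9: Y=0.0005376+0.000j on G[0,4]
I1: z[2]−=0.989, z[3]+=0.989
L2: Y=0.000-0.01060j on G[0,2]
R10: Y=0.2959+0.000j on G[3,2]
R11: Y=0.5525+0.000j on G[3,4]
R12: Y=0.1605+0.000j on G[0,3]
R13: Y=0.04566+0.000j on G[0,2]
V1: row V4−V0=1.46, i_V1 at 4,0
solve → V1=0.3962-0.004560j, V2=-2.135-0.08128j, V3=0.8749-0.01734j, V4=1.460+0.000j
aux → i_V1=-0.5720+1.434j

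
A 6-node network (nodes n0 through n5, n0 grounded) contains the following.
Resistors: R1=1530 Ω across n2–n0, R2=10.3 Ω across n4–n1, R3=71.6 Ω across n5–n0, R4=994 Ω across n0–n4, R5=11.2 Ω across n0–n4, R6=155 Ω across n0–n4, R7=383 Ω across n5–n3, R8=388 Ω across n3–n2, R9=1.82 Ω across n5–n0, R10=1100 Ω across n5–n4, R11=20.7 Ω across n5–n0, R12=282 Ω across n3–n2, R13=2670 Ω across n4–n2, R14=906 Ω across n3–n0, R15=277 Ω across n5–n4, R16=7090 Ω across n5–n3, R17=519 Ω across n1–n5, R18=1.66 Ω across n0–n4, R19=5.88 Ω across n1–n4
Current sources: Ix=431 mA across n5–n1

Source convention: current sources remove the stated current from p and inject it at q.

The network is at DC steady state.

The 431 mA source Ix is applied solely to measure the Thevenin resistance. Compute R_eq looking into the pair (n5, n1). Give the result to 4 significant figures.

MNA unknowns: 5 node voltages V₁..V_5
R1: Y=0.0006536 on G[2,0]
R2: Y=0.09709 on G[4,1]
R3: Y=0.01397 on G[5,0]
R4: Y=0.001006 on G[0,4]
R5: Y=0.08929 on G[0,4]
R6: Y=0.006452 on G[0,4]
R7: Y=0.002611 on G[5,3]
R8: Y=0.002577 on G[3,2]
R9: Y=0.5495 on G[5,0]
R10: Y=0.0009091 on G[5,4]
R11: Y=0.04831 on G[5,0]
R12: Y=0.003546 on G[3,2]
R13: Y=0.0003745 on G[4,2]
R14: Y=0.001104 on G[3,0]
R15: Y=0.003610 on G[5,4]
R16: Y=0.0001410 on G[5,3]
R17: Y=0.001927 on G[1,5]
R18: Y=0.6024 on G[0,4]
R19: Y=0.1701 on G[1,4]
Ix: z[5]−=0.431, z[1]+=0.431
solve → V1=2.192, V2=-0.2744, V3=-0.3572, V4=0.5998, V5=-0.6845

R_eq = 6.675 Ω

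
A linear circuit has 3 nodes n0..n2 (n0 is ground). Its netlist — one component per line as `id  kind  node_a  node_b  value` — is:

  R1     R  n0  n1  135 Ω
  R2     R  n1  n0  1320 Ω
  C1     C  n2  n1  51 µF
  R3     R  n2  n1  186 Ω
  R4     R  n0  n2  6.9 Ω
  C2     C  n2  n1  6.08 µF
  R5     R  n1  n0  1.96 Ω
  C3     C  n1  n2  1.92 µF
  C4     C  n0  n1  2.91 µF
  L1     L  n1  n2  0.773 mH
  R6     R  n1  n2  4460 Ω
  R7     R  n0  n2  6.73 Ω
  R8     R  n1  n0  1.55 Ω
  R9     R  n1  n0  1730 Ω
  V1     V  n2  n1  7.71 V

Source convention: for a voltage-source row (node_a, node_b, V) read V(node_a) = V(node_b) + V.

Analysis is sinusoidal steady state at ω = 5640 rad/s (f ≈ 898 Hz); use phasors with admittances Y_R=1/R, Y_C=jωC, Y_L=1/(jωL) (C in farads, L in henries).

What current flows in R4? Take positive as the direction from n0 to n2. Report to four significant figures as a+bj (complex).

MNA unknowns: 2 node voltages V₁..V_2 plus 1 source current (V1)
R1: Y=0.007407+0.000j on G[0,1]
R2: Y=0.0007576+0.000j on G[1,0]
C1: Y=0.000+0.2876j on G[2,1]
R3: Y=0.005376+0.000j on G[2,1]
R4: Y=0.1449+0.000j on G[0,2]
C2: Y=0.000+0.03429j on G[2,1]
R5: Y=0.5102+0.000j on G[1,0]
C3: Y=0.000+0.01083j on G[1,2]
C4: Y=0.000+0.01641j on G[0,1]
L1: Y=0.000-0.2294j on G[1,2]
R6: Y=0.0002242+0.000j on G[1,2]
R7: Y=0.1486+0.000j on G[0,2]
R8: Y=0.6452+0.000j on G[1,0]
R9: Y=0.0005780+0.000j on G[1,0]
V1: row V2−V1=7.71, i_V1 at 2,1
solve → V1=-1.552+0.01748j, V2=6.158+0.01748j
aux → i_V1=-1.851-0.8022j

-0.8924-0.002533j A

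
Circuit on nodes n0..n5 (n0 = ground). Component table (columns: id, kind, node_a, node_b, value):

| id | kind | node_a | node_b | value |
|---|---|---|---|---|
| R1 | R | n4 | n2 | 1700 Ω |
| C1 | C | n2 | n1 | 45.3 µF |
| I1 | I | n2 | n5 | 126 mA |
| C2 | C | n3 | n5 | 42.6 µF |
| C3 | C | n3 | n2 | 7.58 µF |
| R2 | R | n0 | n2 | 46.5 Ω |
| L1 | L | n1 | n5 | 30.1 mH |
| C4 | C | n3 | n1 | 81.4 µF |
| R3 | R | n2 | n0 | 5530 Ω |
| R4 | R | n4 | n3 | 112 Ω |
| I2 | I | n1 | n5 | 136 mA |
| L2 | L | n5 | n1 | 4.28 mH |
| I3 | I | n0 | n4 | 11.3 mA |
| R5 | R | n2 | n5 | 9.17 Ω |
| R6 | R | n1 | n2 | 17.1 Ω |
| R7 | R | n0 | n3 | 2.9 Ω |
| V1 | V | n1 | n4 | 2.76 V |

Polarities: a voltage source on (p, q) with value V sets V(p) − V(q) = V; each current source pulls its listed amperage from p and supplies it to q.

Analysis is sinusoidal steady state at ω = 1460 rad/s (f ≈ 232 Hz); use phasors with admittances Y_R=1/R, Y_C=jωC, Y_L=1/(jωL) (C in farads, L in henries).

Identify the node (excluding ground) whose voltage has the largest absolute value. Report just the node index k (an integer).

MNA unknowns: 5 node voltages V₁..V_5 plus 1 source current (V1)
R1: Y=0.0005882+0.000j on G[4,2]
C1: Y=0.000+0.06614j on G[2,1]
I1: z[2]−=0.126, z[5]+=0.126
C2: Y=0.000+0.06220j on G[3,5]
C3: Y=0.000+0.01107j on G[3,2]
R2: Y=0.02151+0.000j on G[0,2]
L1: Y=0.000-0.02276j on G[1,5]
C4: Y=0.000+0.1188j on G[3,1]
R3: Y=0.0001808+0.000j on G[2,0]
R4: Y=0.008929+0.000j on G[4,3]
I2: z[1]−=0.136, z[5]+=0.136
L2: Y=0.000-0.1600j on G[5,1]
I3: z[0]−=0.0113, z[4]+=0.0113
R5: Y=0.1091+0.000j on G[2,5]
R6: Y=0.05848+0.000j on G[1,2]
R7: Y=0.3448+0.000j on G[0,3]
V1: row V1−V4=2.76, i_V1 at 1,4
solve → V1=-0.05258-0.7229j, V2=-0.1805+0.2061j, V3=0.04412-0.01296j, V4=-2.813-0.7229j, V5=0.2989+0.6500j
aux → i_V1=-0.03835-0.006886j

4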